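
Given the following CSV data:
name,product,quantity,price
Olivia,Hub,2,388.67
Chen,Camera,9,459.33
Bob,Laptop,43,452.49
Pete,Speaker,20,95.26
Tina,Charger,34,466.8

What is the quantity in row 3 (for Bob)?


Row 3: Bob
Column 'quantity' = 43

ANSWER: 43


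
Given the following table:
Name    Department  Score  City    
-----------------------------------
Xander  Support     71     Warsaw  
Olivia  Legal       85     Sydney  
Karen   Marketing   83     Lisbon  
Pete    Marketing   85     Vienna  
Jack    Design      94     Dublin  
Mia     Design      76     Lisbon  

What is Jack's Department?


Row 5: Jack
Department = Design

ANSWER: Design


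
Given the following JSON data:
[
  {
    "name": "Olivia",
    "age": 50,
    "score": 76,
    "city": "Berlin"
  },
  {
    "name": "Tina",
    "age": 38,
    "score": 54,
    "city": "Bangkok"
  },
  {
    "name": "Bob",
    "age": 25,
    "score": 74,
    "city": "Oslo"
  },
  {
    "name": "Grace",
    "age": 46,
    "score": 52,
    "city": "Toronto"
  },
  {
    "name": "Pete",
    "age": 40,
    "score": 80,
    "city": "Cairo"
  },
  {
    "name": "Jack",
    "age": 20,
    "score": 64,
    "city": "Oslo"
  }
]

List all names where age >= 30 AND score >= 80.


Checking both conditions:
  Olivia (age=50, score=76) -> no
  Tina (age=38, score=54) -> no
  Bob (age=25, score=74) -> no
  Grace (age=46, score=52) -> no
  Pete (age=40, score=80) -> YES
  Jack (age=20, score=64) -> no


ANSWER: Pete


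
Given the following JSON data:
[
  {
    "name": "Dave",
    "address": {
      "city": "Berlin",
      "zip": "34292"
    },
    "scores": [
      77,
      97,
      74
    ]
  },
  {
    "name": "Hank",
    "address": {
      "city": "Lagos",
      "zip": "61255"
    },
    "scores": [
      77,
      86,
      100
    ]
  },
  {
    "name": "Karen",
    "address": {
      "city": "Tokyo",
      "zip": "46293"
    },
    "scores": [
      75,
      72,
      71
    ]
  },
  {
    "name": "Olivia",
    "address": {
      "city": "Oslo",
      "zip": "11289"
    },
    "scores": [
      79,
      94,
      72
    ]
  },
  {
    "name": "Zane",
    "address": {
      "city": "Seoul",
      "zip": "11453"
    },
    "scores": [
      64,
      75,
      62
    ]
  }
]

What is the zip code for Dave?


Path: records[0].address.zip
Value: 34292

ANSWER: 34292


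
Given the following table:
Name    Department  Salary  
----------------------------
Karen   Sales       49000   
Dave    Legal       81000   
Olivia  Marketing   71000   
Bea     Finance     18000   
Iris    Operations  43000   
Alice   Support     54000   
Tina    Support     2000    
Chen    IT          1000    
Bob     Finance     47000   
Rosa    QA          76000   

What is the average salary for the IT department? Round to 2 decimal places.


IT department members:
  Chen: 1000
Sum = 1000
Count = 1
Average = 1000 / 1 = 1000.00

ANSWER: 1000.00


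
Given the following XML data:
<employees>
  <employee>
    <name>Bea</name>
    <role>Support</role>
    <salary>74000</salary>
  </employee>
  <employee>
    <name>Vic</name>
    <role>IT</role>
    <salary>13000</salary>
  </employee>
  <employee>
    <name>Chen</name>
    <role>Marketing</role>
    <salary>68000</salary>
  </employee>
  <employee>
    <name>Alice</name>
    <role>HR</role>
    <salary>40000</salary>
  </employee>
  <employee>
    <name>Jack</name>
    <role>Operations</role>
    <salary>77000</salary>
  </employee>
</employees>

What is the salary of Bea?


Searching for <employee> with <name>Bea</name>
Found at position 1
<salary>74000</salary>

ANSWER: 74000


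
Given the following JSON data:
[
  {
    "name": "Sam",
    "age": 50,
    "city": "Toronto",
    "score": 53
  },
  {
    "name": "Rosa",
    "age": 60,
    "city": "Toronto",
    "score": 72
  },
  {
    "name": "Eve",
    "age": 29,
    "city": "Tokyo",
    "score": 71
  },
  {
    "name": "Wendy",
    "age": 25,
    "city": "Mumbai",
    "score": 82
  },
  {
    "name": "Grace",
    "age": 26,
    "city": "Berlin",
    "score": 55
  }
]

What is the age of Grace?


Looking up record where name = Grace
Record index: 4
Field 'age' = 26

ANSWER: 26


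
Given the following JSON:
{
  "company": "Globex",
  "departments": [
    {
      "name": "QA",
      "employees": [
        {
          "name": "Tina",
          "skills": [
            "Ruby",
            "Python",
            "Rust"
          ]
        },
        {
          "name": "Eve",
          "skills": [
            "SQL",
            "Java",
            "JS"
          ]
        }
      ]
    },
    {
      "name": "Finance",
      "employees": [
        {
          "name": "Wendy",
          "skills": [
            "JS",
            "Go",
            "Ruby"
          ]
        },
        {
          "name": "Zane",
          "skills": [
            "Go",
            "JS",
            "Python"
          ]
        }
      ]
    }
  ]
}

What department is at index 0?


Path: departments[0].name
Value: QA

ANSWER: QA


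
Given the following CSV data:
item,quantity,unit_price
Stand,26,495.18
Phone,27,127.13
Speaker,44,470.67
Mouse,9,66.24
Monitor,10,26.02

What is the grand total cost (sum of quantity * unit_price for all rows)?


Computing row totals:
  Stand: 26 * 495.18 = 12874.68
  Phone: 27 * 127.13 = 3432.51
  Speaker: 44 * 470.67 = 20709.48
  Mouse: 9 * 66.24 = 596.16
  Monitor: 10 * 26.02 = 260.2
Grand total = 12874.68 + 3432.51 + 20709.48 + 596.16 + 260.2 = 37873.03

ANSWER: 37873.03


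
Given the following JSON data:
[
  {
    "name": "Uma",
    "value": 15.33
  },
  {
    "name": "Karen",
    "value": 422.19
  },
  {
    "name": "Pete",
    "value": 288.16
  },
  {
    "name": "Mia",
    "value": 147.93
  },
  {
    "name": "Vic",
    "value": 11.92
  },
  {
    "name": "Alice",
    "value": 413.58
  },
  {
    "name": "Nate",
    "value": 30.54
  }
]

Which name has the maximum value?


Comparing values:
  Uma: 15.33
  Karen: 422.19
  Pete: 288.16
  Mia: 147.93
  Vic: 11.92
  Alice: 413.58
  Nate: 30.54
Maximum: Karen (422.19)

ANSWER: Karen


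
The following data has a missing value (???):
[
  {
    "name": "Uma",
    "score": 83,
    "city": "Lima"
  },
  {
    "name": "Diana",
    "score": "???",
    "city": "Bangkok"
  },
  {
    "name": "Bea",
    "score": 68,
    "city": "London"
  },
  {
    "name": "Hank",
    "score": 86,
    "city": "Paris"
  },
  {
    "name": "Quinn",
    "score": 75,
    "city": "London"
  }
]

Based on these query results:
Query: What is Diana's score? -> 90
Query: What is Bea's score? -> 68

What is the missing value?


The missing value is Diana's score
From query: Diana's score = 90

ANSWER: 90


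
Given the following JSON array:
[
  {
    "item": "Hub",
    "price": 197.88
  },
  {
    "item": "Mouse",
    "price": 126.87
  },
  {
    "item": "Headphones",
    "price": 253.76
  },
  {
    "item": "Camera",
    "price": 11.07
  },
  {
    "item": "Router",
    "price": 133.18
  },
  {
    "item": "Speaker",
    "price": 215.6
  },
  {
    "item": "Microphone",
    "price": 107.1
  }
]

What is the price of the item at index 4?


Array index 4 -> Router
price = 133.18

ANSWER: 133.18


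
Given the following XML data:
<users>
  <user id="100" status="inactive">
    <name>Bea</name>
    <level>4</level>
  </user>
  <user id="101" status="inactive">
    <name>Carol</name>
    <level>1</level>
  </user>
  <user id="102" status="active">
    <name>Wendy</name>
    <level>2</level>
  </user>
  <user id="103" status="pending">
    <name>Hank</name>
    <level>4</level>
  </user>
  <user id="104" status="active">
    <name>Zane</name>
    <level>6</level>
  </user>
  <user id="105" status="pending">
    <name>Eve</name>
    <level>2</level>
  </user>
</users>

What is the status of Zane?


Finding user with name = Zane
user id="104" status="active"

ANSWER: active


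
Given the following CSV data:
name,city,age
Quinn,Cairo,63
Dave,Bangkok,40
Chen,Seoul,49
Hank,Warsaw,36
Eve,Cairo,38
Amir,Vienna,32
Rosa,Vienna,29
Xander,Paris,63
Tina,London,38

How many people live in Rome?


Scanning city column for 'Rome':
Total matches: 0

ANSWER: 0


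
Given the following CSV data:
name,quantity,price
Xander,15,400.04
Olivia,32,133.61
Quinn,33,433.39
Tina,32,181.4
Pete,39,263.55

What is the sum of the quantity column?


Values in 'quantity' column:
  Row 1: 15
  Row 2: 32
  Row 3: 33
  Row 4: 32
  Row 5: 39
Sum = 15 + 32 + 33 + 32 + 39 = 151

ANSWER: 151


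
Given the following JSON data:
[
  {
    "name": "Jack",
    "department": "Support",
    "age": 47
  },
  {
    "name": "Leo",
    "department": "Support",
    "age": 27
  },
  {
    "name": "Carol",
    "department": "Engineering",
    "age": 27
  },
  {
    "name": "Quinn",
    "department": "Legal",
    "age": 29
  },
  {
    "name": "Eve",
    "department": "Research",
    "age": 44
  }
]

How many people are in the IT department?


Scanning records for department = IT
  No matches found
Count: 0

ANSWER: 0


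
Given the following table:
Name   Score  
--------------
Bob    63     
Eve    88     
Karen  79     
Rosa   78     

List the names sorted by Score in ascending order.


Sorting by Score (ascending):
  Bob: 63
  Rosa: 78
  Karen: 79
  Eve: 88


ANSWER: Bob, Rosa, Karen, Eve


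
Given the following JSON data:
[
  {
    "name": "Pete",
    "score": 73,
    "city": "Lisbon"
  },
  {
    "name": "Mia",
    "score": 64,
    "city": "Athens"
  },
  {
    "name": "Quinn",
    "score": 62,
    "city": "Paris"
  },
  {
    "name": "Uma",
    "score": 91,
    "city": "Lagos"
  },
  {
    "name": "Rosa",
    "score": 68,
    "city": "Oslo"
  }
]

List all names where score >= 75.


Filtering records where score >= 75:
  Pete (score=73) -> no
  Mia (score=64) -> no
  Quinn (score=62) -> no
  Uma (score=91) -> YES
  Rosa (score=68) -> no


ANSWER: Uma


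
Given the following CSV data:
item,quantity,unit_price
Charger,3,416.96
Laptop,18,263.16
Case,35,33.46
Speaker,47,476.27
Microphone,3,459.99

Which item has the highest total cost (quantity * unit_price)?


Computing row totals:
  Charger: 1250.88
  Laptop: 4736.88
  Case: 1171.1
  Speaker: 22384.69
  Microphone: 1379.97
Maximum: Speaker (22384.69)

ANSWER: Speaker


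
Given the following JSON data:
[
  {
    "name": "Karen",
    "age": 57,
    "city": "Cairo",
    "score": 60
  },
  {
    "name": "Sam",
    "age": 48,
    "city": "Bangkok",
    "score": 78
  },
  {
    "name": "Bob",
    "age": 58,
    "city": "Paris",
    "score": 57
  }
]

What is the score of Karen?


Looking up record where name = Karen
Record index: 0
Field 'score' = 60

ANSWER: 60


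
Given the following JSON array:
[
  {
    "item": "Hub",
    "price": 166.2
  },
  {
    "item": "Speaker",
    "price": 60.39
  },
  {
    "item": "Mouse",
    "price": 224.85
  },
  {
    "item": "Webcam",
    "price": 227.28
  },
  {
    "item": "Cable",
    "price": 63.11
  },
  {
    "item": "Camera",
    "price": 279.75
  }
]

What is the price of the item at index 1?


Array index 1 -> Speaker
price = 60.39

ANSWER: 60.39


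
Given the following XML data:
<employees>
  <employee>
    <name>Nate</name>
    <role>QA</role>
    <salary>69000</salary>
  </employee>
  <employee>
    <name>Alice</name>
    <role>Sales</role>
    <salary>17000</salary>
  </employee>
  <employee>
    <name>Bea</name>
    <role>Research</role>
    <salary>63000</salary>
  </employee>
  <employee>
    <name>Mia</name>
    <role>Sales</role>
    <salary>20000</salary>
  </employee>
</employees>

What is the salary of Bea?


Searching for <employee> with <name>Bea</name>
Found at position 3
<salary>63000</salary>

ANSWER: 63000


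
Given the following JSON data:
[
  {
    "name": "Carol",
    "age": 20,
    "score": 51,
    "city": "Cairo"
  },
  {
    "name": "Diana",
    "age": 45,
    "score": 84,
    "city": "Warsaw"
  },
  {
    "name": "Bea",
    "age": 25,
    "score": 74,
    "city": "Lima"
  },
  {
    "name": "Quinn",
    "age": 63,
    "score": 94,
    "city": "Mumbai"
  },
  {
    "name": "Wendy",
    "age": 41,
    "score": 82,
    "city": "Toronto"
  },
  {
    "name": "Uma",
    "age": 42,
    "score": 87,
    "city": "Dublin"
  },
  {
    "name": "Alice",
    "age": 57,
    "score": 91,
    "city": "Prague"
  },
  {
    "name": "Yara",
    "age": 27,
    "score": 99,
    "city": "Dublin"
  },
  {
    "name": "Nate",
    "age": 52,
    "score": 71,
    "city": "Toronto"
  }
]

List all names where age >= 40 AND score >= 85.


Checking both conditions:
  Carol (age=20, score=51) -> no
  Diana (age=45, score=84) -> no
  Bea (age=25, score=74) -> no
  Quinn (age=63, score=94) -> YES
  Wendy (age=41, score=82) -> no
  Uma (age=42, score=87) -> YES
  Alice (age=57, score=91) -> YES
  Yara (age=27, score=99) -> no
  Nate (age=52, score=71) -> no


ANSWER: Quinn, Uma, Alice


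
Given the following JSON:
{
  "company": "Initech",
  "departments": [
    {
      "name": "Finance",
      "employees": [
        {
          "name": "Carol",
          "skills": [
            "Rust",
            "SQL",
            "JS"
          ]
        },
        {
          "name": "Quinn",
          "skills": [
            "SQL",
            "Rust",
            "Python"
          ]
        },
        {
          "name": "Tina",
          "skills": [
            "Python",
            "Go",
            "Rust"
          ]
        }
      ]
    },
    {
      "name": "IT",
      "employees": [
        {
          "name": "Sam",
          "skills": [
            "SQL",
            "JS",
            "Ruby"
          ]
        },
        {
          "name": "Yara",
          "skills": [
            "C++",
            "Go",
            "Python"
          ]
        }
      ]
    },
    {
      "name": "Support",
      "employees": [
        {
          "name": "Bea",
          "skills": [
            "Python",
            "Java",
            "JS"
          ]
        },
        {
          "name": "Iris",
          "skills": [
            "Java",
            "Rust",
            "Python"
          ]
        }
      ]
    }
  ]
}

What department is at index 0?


Path: departments[0].name
Value: Finance

ANSWER: Finance


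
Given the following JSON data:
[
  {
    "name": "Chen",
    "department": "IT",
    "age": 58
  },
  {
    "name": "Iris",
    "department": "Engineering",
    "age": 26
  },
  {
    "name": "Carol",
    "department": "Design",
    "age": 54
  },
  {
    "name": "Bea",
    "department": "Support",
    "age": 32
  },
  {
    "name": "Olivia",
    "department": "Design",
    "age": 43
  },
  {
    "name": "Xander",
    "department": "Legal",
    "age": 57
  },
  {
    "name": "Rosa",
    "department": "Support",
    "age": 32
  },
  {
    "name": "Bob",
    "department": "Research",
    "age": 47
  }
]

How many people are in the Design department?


Scanning records for department = Design
  Record 2: Carol
  Record 4: Olivia
Count: 2

ANSWER: 2


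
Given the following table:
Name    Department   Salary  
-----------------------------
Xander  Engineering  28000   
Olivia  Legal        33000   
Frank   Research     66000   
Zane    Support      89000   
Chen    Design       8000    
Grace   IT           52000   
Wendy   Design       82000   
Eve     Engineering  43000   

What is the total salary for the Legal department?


Legal department members:
  Olivia: 33000
Total = 33000 = 33000

ANSWER: 33000


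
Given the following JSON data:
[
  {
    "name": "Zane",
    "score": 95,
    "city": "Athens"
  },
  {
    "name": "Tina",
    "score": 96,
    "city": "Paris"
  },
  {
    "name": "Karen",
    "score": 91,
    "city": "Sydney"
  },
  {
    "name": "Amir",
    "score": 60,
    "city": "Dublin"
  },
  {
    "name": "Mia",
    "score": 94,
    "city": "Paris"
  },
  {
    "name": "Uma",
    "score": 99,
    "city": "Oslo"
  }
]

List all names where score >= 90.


Filtering records where score >= 90:
  Zane (score=95) -> YES
  Tina (score=96) -> YES
  Karen (score=91) -> YES
  Amir (score=60) -> no
  Mia (score=94) -> YES
  Uma (score=99) -> YES


ANSWER: Zane, Tina, Karen, Mia, Uma


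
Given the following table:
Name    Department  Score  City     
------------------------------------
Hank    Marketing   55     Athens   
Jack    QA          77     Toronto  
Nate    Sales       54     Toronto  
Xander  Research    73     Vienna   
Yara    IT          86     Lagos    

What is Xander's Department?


Row 4: Xander
Department = Research

ANSWER: Research


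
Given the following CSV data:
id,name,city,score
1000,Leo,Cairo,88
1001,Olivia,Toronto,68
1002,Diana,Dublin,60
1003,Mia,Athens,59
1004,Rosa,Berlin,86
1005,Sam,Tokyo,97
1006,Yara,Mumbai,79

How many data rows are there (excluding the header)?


Counting rows (excluding header):
Header: id,name,city,score
Data rows: 7

ANSWER: 7


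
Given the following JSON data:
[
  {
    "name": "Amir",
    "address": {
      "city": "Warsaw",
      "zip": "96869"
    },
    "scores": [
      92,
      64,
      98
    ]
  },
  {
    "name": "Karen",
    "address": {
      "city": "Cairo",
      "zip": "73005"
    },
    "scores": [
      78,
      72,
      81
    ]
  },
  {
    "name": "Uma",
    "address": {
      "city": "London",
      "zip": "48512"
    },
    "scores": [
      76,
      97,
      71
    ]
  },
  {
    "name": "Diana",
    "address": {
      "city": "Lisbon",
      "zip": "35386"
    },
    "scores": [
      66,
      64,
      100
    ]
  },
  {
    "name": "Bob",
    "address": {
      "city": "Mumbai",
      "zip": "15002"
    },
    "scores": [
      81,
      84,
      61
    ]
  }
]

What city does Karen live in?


Path: records[1].address.city
Value: Cairo

ANSWER: Cairo


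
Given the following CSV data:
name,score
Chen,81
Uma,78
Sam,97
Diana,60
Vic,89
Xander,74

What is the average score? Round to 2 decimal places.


Scores: 81, 78, 97, 60, 89, 74
Sum = 479
Count = 6
Average = 479 / 6 = 79.83

ANSWER: 79.83


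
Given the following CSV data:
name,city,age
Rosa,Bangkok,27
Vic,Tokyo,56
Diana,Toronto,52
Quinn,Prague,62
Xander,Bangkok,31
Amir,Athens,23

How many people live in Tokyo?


Scanning city column for 'Tokyo':
  Row 2: Vic -> MATCH
Total matches: 1

ANSWER: 1


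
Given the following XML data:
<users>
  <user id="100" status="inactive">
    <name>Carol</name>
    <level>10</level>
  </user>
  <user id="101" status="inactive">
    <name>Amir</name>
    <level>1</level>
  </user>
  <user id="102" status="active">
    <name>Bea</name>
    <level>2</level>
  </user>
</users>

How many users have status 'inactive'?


Counting users with status='inactive':
  Carol (id=100) -> MATCH
  Amir (id=101) -> MATCH
Count: 2

ANSWER: 2


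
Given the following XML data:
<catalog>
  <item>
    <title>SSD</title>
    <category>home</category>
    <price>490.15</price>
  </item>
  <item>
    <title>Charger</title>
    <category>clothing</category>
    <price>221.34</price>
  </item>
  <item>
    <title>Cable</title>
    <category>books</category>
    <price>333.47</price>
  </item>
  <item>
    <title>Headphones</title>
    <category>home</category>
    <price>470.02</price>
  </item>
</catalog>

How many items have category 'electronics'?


Scanning <item> elements for <category>electronics</category>:
Count: 0

ANSWER: 0


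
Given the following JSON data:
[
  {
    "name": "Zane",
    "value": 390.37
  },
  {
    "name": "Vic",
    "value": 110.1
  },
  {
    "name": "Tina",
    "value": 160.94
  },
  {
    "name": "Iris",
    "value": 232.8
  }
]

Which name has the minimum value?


Comparing values:
  Zane: 390.37
  Vic: 110.1
  Tina: 160.94
  Iris: 232.8
Minimum: Vic (110.1)

ANSWER: Vic


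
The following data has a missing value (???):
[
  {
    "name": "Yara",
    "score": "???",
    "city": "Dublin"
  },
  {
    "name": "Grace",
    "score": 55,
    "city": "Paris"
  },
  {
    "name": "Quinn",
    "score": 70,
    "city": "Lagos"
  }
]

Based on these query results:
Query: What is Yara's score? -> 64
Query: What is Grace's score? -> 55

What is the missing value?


The missing value is Yara's score
From query: Yara's score = 64

ANSWER: 64


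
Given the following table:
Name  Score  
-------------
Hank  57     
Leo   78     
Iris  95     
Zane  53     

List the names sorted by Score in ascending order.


Sorting by Score (ascending):
  Zane: 53
  Hank: 57
  Leo: 78
  Iris: 95


ANSWER: Zane, Hank, Leo, Iris


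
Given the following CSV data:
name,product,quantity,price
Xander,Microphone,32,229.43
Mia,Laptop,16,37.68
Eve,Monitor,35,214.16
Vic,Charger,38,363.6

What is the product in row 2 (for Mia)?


Row 2: Mia
Column 'product' = Laptop

ANSWER: Laptop


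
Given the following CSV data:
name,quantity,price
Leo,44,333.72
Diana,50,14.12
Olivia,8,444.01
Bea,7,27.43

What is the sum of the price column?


Values in 'price' column:
  Row 1: 333.72
  Row 2: 14.12
  Row 3: 444.01
  Row 4: 27.43
Sum = 333.72 + 14.12 + 444.01 + 27.43 = 819.28

ANSWER: 819.28


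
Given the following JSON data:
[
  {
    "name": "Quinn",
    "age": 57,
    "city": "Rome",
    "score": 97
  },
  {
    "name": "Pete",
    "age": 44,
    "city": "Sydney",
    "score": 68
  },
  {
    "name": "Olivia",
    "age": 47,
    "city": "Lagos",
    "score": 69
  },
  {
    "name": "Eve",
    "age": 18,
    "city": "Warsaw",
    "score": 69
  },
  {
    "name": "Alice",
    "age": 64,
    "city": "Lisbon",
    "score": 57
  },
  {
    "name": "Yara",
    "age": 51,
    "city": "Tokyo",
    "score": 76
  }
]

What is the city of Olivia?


Looking up record where name = Olivia
Record index: 2
Field 'city' = Lagos

ANSWER: Lagos


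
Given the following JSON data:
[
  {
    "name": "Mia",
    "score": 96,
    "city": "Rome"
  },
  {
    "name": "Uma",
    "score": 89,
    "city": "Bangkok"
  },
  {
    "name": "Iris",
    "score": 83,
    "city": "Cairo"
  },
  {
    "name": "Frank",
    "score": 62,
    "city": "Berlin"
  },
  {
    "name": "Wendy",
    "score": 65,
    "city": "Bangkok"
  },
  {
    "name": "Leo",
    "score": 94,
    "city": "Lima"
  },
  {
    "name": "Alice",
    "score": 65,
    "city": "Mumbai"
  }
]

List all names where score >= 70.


Filtering records where score >= 70:
  Mia (score=96) -> YES
  Uma (score=89) -> YES
  Iris (score=83) -> YES
  Frank (score=62) -> no
  Wendy (score=65) -> no
  Leo (score=94) -> YES
  Alice (score=65) -> no


ANSWER: Mia, Uma, Iris, Leo


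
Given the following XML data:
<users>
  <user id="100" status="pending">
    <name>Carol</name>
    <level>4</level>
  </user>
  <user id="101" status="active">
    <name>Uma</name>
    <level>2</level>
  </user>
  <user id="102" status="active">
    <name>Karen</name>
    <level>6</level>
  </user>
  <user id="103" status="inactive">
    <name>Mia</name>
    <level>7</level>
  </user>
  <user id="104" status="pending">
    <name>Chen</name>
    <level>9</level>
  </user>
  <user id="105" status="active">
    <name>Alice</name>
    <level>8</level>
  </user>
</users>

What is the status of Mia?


Finding user with name = Mia
user id="103" status="inactive"

ANSWER: inactive


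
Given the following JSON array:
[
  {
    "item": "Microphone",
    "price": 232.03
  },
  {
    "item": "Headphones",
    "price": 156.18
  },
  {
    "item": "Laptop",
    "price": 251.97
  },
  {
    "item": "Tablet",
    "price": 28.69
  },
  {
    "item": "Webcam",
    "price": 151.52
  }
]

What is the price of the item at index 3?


Array index 3 -> Tablet
price = 28.69

ANSWER: 28.69


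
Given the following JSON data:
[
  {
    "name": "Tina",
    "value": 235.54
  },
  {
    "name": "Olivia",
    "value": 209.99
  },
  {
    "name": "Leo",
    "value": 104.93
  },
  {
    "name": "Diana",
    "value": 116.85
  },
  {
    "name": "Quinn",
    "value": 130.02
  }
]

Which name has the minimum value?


Comparing values:
  Tina: 235.54
  Olivia: 209.99
  Leo: 104.93
  Diana: 116.85
  Quinn: 130.02
Minimum: Leo (104.93)

ANSWER: Leo


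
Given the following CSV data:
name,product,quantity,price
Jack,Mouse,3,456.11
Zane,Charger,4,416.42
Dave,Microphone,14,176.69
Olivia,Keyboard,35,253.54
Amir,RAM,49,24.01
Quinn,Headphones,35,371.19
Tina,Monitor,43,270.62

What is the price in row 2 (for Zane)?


Row 2: Zane
Column 'price' = 416.42

ANSWER: 416.42


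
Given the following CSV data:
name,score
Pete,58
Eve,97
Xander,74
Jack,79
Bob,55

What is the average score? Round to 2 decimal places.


Scores: 58, 97, 74, 79, 55
Sum = 363
Count = 5
Average = 363 / 5 = 72.60

ANSWER: 72.60


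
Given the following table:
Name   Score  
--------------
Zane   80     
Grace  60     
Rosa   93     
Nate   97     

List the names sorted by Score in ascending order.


Sorting by Score (ascending):
  Grace: 60
  Zane: 80
  Rosa: 93
  Nate: 97


ANSWER: Grace, Zane, Rosa, Nate


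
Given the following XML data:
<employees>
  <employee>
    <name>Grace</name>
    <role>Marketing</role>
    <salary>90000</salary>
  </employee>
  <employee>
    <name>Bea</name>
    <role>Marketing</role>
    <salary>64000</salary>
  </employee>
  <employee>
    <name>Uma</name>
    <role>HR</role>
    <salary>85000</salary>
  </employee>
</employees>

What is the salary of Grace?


Searching for <employee> with <name>Grace</name>
Found at position 1
<salary>90000</salary>

ANSWER: 90000


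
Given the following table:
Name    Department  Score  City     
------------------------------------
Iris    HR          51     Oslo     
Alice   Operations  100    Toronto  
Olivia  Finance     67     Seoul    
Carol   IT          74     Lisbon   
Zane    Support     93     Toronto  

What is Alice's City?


Row 2: Alice
City = Toronto

ANSWER: Toronto


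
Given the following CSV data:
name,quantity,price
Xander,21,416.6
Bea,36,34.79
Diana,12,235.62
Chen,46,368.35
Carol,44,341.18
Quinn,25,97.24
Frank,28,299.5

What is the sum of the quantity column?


Values in 'quantity' column:
  Row 1: 21
  Row 2: 36
  Row 3: 12
  Row 4: 46
  Row 5: 44
  Row 6: 25
  Row 7: 28
Sum = 21 + 36 + 12 + 46 + 44 + 25 + 28 = 212

ANSWER: 212


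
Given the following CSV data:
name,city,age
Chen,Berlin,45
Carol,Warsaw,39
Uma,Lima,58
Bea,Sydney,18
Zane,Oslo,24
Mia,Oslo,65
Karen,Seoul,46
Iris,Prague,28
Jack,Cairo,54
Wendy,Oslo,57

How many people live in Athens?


Scanning city column for 'Athens':
Total matches: 0

ANSWER: 0


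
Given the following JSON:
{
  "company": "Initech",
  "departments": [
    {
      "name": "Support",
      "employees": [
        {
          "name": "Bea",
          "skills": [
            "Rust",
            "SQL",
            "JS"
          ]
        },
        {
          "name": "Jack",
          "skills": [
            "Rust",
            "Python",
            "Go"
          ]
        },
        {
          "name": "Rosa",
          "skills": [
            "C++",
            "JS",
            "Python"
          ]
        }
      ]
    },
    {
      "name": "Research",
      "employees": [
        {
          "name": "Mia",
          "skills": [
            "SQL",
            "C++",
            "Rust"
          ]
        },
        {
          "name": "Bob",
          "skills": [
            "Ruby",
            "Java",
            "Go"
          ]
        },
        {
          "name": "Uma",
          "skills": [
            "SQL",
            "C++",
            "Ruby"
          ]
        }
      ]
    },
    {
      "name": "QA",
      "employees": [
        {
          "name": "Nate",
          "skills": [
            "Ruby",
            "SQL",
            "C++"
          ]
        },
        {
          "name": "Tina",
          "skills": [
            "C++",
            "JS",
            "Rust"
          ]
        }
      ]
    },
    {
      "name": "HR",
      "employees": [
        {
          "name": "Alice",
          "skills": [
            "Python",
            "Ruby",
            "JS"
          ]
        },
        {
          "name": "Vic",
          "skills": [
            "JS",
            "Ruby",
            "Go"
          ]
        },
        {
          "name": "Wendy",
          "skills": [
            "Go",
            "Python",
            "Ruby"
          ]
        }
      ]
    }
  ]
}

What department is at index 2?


Path: departments[2].name
Value: QA

ANSWER: QA


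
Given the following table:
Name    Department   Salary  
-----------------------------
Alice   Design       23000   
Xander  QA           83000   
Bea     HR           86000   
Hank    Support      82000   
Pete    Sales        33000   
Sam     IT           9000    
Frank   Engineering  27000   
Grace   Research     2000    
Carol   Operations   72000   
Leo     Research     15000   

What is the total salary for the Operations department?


Operations department members:
  Carol: 72000
Total = 72000 = 72000

ANSWER: 72000


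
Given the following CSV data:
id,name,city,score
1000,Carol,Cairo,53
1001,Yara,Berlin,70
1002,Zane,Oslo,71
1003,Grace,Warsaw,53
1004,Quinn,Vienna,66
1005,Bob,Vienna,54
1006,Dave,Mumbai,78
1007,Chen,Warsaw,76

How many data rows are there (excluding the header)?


Counting rows (excluding header):
Header: id,name,city,score
Data rows: 8

ANSWER: 8


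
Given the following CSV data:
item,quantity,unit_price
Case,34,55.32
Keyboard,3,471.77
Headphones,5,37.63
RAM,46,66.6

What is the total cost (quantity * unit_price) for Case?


Row: Case
quantity = 34
unit_price = 55.32
total = 34 * 55.32 = 1880.88

ANSWER: 1880.88


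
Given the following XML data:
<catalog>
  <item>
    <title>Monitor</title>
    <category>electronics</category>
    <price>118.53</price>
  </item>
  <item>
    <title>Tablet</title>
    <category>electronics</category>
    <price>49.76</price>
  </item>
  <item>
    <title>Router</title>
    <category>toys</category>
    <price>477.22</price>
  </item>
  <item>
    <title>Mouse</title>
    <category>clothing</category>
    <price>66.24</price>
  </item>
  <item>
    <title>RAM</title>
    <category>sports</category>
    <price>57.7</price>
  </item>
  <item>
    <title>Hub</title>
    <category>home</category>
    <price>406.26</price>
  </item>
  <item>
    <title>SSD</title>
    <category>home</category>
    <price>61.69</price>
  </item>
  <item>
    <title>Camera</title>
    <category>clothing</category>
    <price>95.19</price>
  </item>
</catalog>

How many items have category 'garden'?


Scanning <item> elements for <category>garden</category>:
Count: 0

ANSWER: 0


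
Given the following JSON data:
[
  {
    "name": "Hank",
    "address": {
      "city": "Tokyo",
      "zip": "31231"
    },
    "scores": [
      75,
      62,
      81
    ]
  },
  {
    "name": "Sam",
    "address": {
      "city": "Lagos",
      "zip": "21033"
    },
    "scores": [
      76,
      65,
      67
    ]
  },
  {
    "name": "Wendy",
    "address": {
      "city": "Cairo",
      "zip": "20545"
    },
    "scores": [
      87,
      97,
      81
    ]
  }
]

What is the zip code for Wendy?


Path: records[2].address.zip
Value: 20545

ANSWER: 20545


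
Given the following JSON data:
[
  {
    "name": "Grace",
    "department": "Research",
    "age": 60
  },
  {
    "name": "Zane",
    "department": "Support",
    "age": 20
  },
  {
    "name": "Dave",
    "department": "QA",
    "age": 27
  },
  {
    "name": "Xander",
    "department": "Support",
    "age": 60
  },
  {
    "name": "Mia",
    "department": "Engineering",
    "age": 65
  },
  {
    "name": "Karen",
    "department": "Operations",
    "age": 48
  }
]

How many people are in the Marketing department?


Scanning records for department = Marketing
  No matches found
Count: 0

ANSWER: 0


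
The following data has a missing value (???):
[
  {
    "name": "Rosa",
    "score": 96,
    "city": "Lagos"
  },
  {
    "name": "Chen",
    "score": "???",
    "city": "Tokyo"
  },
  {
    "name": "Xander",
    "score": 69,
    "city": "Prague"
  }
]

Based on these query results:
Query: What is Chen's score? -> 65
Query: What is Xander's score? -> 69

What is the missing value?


The missing value is Chen's score
From query: Chen's score = 65

ANSWER: 65


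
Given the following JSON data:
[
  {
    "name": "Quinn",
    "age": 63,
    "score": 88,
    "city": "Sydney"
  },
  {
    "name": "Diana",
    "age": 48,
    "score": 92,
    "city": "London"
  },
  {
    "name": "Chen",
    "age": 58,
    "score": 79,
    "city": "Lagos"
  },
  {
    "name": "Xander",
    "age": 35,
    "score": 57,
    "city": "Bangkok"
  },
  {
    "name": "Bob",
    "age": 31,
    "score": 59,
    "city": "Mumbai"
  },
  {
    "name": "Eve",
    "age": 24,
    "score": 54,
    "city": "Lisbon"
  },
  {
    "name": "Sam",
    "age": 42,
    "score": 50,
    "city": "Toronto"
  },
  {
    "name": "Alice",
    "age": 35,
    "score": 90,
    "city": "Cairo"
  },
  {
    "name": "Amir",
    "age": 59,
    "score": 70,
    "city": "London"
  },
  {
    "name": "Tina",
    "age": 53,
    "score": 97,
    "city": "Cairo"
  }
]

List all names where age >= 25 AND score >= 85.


Checking both conditions:
  Quinn (age=63, score=88) -> YES
  Diana (age=48, score=92) -> YES
  Chen (age=58, score=79) -> no
  Xander (age=35, score=57) -> no
  Bob (age=31, score=59) -> no
  Eve (age=24, score=54) -> no
  Sam (age=42, score=50) -> no
  Alice (age=35, score=90) -> YES
  Amir (age=59, score=70) -> no
  Tina (age=53, score=97) -> YES


ANSWER: Quinn, Diana, Alice, Tina


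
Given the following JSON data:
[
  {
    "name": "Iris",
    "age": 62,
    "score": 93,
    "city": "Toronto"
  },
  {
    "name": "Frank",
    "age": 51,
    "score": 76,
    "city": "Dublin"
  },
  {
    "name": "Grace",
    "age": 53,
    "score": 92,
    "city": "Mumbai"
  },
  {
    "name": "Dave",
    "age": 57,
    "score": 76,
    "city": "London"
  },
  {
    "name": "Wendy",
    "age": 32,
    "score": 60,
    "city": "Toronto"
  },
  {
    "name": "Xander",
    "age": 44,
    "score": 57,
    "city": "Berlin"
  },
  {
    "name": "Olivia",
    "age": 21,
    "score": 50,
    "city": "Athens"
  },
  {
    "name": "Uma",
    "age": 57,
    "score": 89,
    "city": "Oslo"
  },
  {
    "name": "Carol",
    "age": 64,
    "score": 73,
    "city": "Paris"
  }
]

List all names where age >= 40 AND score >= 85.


Checking both conditions:
  Iris (age=62, score=93) -> YES
  Frank (age=51, score=76) -> no
  Grace (age=53, score=92) -> YES
  Dave (age=57, score=76) -> no
  Wendy (age=32, score=60) -> no
  Xander (age=44, score=57) -> no
  Olivia (age=21, score=50) -> no
  Uma (age=57, score=89) -> YES
  Carol (age=64, score=73) -> no


ANSWER: Iris, Grace, Uma


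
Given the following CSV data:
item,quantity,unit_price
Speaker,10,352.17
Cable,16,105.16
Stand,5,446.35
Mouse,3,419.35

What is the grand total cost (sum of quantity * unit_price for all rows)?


Computing row totals:
  Speaker: 10 * 352.17 = 3521.7
  Cable: 16 * 105.16 = 1682.56
  Stand: 5 * 446.35 = 2231.75
  Mouse: 3 * 419.35 = 1258.05
Grand total = 3521.7 + 1682.56 + 2231.75 + 1258.05 = 8694.06

ANSWER: 8694.06


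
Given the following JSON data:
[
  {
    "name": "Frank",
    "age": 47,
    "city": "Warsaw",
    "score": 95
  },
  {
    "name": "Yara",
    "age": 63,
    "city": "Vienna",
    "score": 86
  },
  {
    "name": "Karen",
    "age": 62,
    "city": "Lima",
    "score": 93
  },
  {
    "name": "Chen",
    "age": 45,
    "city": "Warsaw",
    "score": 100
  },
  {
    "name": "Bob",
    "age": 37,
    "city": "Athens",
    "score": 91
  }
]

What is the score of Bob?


Looking up record where name = Bob
Record index: 4
Field 'score' = 91

ANSWER: 91


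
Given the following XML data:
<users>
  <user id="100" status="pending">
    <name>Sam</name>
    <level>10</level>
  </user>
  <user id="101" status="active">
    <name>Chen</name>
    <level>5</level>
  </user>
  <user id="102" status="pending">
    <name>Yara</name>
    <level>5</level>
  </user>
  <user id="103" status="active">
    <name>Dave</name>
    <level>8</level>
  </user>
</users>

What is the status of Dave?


Finding user with name = Dave
user id="103" status="active"

ANSWER: active


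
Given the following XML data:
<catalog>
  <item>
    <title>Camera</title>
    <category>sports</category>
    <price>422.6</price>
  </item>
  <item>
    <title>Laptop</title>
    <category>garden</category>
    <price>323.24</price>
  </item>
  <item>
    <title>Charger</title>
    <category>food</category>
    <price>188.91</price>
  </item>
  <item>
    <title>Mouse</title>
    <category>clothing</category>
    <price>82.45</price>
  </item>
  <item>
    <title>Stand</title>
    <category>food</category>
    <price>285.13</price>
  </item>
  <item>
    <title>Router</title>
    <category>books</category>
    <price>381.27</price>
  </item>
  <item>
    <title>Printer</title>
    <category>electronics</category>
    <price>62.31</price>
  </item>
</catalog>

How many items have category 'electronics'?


Scanning <item> elements for <category>electronics</category>:
  Item 7: Printer -> MATCH
Count: 1

ANSWER: 1


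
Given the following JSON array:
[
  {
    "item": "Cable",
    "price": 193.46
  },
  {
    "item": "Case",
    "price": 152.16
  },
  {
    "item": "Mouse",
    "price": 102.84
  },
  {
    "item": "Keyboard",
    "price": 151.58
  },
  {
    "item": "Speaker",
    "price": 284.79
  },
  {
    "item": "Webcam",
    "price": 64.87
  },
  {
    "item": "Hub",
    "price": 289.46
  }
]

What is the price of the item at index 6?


Array index 6 -> Hub
price = 289.46

ANSWER: 289.46


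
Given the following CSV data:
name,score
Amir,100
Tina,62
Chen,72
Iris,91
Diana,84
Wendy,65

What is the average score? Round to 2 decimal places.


Scores: 100, 62, 72, 91, 84, 65
Sum = 474
Count = 6
Average = 474 / 6 = 79.00

ANSWER: 79.00


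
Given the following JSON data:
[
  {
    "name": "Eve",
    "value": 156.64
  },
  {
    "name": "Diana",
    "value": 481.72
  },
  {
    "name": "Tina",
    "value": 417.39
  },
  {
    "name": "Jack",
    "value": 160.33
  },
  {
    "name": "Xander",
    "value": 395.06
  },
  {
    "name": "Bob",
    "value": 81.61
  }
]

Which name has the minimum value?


Comparing values:
  Eve: 156.64
  Diana: 481.72
  Tina: 417.39
  Jack: 160.33
  Xander: 395.06
  Bob: 81.61
Minimum: Bob (81.61)

ANSWER: Bob


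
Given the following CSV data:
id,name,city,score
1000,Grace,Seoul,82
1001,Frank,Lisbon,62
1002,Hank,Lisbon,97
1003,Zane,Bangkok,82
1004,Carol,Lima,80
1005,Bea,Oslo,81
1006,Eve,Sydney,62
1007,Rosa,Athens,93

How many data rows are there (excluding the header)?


Counting rows (excluding header):
Header: id,name,city,score
Data rows: 8

ANSWER: 8


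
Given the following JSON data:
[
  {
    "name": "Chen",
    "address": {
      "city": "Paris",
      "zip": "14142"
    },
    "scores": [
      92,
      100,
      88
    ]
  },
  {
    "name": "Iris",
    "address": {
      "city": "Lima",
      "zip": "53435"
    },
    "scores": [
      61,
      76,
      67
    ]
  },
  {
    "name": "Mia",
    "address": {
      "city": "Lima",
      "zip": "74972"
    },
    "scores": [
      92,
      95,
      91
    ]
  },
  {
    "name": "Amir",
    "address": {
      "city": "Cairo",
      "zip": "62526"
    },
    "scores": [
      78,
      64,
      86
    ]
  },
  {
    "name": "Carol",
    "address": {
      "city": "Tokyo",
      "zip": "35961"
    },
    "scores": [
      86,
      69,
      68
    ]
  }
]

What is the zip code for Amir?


Path: records[3].address.zip
Value: 62526

ANSWER: 62526


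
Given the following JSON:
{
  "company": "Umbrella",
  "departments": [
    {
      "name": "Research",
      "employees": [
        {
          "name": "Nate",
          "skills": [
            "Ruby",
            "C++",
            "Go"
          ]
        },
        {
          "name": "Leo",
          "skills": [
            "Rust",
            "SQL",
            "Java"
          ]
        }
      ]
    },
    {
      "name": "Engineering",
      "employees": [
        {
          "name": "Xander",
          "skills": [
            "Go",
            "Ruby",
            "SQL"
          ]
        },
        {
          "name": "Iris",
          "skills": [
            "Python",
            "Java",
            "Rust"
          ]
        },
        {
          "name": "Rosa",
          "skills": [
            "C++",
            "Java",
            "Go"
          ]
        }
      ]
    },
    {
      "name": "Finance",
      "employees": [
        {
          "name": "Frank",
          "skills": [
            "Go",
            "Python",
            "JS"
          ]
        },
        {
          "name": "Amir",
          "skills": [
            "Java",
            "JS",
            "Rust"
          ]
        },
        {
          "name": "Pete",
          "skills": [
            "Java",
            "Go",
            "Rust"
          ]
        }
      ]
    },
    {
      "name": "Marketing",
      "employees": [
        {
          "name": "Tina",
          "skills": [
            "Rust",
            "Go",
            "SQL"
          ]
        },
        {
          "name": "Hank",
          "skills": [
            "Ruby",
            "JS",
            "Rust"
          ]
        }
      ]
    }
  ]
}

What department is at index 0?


Path: departments[0].name
Value: Research

ANSWER: Research
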